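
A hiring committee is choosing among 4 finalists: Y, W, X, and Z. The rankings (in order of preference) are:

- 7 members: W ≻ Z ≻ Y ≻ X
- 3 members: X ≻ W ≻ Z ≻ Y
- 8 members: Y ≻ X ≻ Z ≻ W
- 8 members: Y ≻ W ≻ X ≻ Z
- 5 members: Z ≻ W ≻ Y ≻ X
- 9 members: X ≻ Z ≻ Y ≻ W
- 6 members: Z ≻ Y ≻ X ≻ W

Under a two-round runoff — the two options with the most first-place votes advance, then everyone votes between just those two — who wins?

Y

Round 1 first-place votes: Y 16, W 7, X 12, Z 11.
Y and X advance.
Runoff: Y is preferred to X by 34 voters; X by 12.
Y wins the runoff.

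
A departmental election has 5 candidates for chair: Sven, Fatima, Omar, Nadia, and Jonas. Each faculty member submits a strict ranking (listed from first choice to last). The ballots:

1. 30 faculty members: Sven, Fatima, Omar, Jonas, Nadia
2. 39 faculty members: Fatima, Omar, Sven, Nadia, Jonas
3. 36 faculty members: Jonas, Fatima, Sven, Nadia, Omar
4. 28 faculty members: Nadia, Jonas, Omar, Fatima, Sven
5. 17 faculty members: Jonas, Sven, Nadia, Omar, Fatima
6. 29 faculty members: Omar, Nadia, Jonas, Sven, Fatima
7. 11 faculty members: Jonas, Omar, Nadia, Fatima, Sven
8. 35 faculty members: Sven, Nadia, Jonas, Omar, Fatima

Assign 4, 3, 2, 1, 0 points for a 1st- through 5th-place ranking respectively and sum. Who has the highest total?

Sven: 30·4 + 39·2 + 36·2 + 28·0 + 17·3 + 29·1 + 11·0 + 35·4 = 490
Fatima: 30·3 + 39·4 + 36·3 + 28·1 + 17·0 + 29·0 + 11·1 + 35·0 = 393
Omar: 30·2 + 39·3 + 36·0 + 28·2 + 17·1 + 29·4 + 11·3 + 35·1 = 434
Nadia: 30·0 + 39·1 + 36·1 + 28·4 + 17·2 + 29·3 + 11·2 + 35·3 = 435
Jonas: 30·1 + 39·0 + 36·4 + 28·3 + 17·4 + 29·2 + 11·4 + 35·2 = 498
Jonas has the highest Borda score (498).

Jonas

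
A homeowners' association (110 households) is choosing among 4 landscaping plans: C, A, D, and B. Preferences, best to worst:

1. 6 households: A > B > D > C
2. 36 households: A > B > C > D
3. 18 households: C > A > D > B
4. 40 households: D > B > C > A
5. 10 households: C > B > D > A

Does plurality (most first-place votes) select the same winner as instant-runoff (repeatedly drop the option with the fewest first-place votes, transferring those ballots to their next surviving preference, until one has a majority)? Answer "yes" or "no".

yes

Plurality — first-place votes: C 28, A 42, D 40, B 0. Winner: A.
Instant-runoff — R1 C 28, A 42, D 40, B 0 (B out); R2 C 28, A 42, D 40 (C out); R3 A 60, D 50 (A winner). Winner: A.
The two methods agree.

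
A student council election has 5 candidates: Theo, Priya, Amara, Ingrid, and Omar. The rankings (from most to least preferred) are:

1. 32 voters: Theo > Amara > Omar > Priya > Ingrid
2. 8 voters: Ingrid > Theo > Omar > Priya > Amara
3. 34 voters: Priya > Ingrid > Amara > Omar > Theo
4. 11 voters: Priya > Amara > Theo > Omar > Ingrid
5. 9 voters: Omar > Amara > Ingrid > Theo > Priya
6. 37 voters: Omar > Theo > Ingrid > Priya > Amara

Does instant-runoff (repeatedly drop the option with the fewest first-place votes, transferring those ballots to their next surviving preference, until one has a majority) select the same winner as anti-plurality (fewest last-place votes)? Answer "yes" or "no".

yes

Instant-runoff — R1 Theo 32, Priya 45, Amara 0, Ingrid 8, Omar 46 (Amara out); R2 Theo 32, Priya 45, Ingrid 8, Omar 46 (Ingrid out); R3 Theo 40, Priya 45, Omar 46 (Theo out); R4 Priya 45, Omar 86 (Omar winner). Winner: Omar.
Anti-plurality — last-place votes: Theo 34, Priya 9, Amara 45, Ingrid 43, Omar 0. Winner: Omar.
The two methods agree.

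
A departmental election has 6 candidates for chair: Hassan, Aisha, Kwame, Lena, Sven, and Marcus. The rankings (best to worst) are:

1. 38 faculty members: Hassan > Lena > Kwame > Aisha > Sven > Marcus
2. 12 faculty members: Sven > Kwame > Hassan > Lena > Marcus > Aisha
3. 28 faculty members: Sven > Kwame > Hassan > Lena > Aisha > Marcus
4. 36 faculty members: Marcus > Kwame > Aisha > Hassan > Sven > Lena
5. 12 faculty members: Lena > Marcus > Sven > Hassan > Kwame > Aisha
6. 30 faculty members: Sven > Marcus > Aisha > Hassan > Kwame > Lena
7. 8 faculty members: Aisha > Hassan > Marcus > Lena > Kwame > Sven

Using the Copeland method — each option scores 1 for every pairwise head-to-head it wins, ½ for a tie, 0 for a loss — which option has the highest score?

Hassan: beats Aisha, Kwame, Lena, and Marcus; ties Sven → score 4.5.
Aisha: ties Sven; loses to Hassan, Kwame, Lena, and Marcus → score 0.5.
Kwame: beats Aisha and Lena; ties Sven; loses to Hassan and Marcus → score 2.5.
Lena: beats Aisha and Marcus; loses to Hassan, Kwame, and Sven → score 2.
Sven: beats Lena and Marcus; ties Hassan, Aisha, and Kwame → score 3.5.
Marcus: beats Aisha and Kwame; loses to Hassan, Lena, and Sven → score 2.
Hassan has the best pairwise record.

Hassan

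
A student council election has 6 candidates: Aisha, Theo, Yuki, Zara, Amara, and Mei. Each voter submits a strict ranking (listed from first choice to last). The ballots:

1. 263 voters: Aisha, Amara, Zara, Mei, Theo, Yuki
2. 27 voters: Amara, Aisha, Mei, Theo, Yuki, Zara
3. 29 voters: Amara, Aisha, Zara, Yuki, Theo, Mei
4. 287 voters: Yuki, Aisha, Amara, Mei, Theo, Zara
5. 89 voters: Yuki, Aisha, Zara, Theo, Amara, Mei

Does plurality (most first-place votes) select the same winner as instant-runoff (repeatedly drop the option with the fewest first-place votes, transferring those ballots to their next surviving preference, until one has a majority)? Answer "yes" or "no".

Plurality — first-place votes: Aisha 263, Theo 0, Yuki 376, Zara 0, Amara 56, Mei 0. Winner: Yuki.
Instant-runoff — R1 Aisha 263, Theo 0, Yuki 376, Zara 0, Amara 56, Mei 0 (Yuki winner). Winner: Yuki.
The two methods agree.

yes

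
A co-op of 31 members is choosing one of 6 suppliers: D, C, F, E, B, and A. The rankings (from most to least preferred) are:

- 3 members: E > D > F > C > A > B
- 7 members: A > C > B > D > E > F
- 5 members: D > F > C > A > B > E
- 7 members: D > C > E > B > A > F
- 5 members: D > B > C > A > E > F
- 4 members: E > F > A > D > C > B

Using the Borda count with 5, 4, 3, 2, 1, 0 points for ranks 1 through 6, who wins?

D: 3·4 + 7·2 + 5·5 + 7·5 + 5·5 + 4·2 = 119
C: 3·2 + 7·4 + 5·3 + 7·4 + 5·3 + 4·1 = 96
F: 3·3 + 7·0 + 5·4 + 7·0 + 5·0 + 4·4 = 45
E: 3·5 + 7·1 + 5·0 + 7·3 + 5·1 + 4·5 = 68
B: 3·0 + 7·3 + 5·1 + 7·2 + 5·4 + 4·0 = 60
A: 3·1 + 7·5 + 5·2 + 7·1 + 5·2 + 4·3 = 77
D has the highest Borda score (119).

D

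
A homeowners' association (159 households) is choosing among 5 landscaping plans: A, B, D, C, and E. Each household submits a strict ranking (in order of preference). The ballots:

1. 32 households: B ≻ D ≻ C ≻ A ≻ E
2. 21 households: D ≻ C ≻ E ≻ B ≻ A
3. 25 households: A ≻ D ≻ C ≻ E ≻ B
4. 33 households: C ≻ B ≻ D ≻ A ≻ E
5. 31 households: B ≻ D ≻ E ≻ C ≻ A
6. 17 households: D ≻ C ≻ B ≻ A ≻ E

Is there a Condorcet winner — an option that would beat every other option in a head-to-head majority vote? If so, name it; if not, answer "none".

none

Checking pairwise contests:
B beats A 134–25.
C beats B 96–63.
B beats D 96–63.
D beats C 126–33.
A beats E 107–52.
Every option loses at least one head-to-head, so there is no Condorcet winner.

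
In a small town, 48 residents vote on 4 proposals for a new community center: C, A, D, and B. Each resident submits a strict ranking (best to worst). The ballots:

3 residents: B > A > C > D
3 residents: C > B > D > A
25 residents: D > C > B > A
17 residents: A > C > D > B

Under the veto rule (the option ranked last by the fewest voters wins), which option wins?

Last-place votes: C 0, A 28, D 3, B 17.
C is ranked last by the fewest voters, so C wins.

C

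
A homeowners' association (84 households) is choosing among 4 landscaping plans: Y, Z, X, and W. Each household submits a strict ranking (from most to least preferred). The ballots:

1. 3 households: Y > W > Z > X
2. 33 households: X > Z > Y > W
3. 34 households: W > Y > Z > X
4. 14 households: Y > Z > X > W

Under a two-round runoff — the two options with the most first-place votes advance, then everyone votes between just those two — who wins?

Round 1 first-place votes: Y 17, Z 0, X 33, W 34.
W and X advance.
Runoff: W is preferred to X by 37 voters; X by 47.
X wins the runoff.

X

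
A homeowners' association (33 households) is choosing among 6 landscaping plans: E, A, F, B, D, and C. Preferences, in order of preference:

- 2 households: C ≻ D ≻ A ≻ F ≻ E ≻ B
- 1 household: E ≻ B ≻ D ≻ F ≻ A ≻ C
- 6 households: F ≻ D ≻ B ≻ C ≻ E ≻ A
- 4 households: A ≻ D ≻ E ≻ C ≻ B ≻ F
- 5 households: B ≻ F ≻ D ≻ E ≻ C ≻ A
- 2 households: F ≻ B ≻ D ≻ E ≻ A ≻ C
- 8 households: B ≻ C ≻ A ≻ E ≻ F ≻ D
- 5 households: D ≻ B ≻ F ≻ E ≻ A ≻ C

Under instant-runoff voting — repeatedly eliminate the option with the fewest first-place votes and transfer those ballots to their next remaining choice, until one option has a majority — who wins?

Round 1: E 1, A 4, F 8, B 13, D 5, C 2. Eliminate E.
Round 2: A 4, F 8, B 14, D 5, C 2. Eliminate C.
Round 3: A 4, F 8, B 14, D 7. Eliminate A.
Round 4: F 8, B 14, D 11. Eliminate F.
Round 5: B 16, D 17. D has a majority.

D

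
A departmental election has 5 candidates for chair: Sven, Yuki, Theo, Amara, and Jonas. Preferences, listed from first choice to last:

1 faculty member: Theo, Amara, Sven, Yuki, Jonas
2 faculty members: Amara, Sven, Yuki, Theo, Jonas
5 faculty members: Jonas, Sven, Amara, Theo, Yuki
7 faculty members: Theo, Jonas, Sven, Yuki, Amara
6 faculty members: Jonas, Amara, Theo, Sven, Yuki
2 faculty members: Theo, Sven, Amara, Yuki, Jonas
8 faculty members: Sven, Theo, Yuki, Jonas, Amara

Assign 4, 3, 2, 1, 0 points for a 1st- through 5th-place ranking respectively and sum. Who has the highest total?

Sven: 1·2 + 2·3 + 5·3 + 7·2 + 6·1 + 2·3 + 8·4 = 81
Yuki: 1·1 + 2·2 + 5·0 + 7·1 + 6·0 + 2·1 + 8·2 = 30
Theo: 1·4 + 2·1 + 5·1 + 7·4 + 6·2 + 2·4 + 8·3 = 83
Amara: 1·3 + 2·4 + 5·2 + 7·0 + 6·3 + 2·2 + 8·0 = 43
Jonas: 1·0 + 2·0 + 5·4 + 7·3 + 6·4 + 2·0 + 8·1 = 73
Theo has the highest Borda score (83).

Theo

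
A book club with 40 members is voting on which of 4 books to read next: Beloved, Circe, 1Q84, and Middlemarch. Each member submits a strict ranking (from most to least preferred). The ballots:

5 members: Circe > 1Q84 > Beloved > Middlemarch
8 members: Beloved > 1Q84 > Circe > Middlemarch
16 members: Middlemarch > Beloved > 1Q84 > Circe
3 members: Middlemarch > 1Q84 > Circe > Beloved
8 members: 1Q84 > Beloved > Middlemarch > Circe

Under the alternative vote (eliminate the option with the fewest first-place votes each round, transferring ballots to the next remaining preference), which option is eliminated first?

Circe

Round 1: Beloved 8, Circe 5, 1Q84 8, Middlemarch 19. Eliminate Circe.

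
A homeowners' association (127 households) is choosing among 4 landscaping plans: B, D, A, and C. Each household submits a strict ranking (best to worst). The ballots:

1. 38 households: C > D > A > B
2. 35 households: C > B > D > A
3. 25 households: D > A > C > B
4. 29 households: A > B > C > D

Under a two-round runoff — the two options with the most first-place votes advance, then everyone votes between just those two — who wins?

C

Round 1 first-place votes: B 0, D 25, A 29, C 73.
C and A advance.
Runoff: C is preferred to A by 73 voters; A by 54.
C wins the runoff.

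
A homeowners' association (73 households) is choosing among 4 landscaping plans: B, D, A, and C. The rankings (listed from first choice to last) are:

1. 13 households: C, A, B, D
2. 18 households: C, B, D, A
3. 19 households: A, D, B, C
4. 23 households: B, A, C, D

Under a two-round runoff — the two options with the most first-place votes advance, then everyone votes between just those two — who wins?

B

Round 1 first-place votes: B 23, D 0, A 19, C 31.
C and B advance.
Runoff: C is preferred to B by 31 voters; B by 42.
B wins the runoff.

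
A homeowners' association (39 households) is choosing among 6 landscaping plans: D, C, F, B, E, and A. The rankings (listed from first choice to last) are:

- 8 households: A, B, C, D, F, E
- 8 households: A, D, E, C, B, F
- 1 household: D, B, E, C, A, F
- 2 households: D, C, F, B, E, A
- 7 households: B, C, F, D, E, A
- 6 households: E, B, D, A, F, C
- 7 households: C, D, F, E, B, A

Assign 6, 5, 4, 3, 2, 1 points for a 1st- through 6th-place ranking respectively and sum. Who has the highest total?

D

D: 8·3 + 8·5 + 1·6 + 2·6 + 7·3 + 6·4 + 7·5 = 162
C: 8·4 + 8·3 + 1·3 + 2·5 + 7·5 + 6·1 + 7·6 = 152
F: 8·2 + 8·1 + 1·1 + 2·4 + 7·4 + 6·2 + 7·4 = 101
B: 8·5 + 8·2 + 1·5 + 2·3 + 7·6 + 6·5 + 7·2 = 153
E: 8·1 + 8·4 + 1·4 + 2·2 + 7·2 + 6·6 + 7·3 = 119
A: 8·6 + 8·6 + 1·2 + 2·1 + 7·1 + 6·3 + 7·1 = 132
D has the highest Borda score (162).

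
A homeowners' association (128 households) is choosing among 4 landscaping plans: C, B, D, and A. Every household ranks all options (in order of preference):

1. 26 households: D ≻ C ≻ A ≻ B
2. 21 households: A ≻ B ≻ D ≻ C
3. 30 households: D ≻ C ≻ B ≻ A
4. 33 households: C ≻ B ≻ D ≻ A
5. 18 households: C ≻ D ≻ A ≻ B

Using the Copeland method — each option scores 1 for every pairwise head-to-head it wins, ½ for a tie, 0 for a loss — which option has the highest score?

C: beats B and A; loses to D → score 2.
B: loses to C, D, and A → score 0.
D: beats C, B, and A → score 3.
A: beats B; loses to C and D → score 1.
D has the best pairwise record.

D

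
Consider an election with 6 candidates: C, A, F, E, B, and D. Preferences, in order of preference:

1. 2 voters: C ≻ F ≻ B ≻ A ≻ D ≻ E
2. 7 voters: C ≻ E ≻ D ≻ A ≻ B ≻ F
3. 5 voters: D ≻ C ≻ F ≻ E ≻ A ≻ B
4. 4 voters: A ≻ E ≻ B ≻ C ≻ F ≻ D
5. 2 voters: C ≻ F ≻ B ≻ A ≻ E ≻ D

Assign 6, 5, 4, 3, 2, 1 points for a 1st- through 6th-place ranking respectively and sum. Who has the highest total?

C: 2·6 + 7·6 + 5·5 + 4·3 + 2·6 = 103
A: 2·3 + 7·3 + 5·2 + 4·6 + 2·3 = 67
F: 2·5 + 7·1 + 5·4 + 4·2 + 2·5 = 55
E: 2·1 + 7·5 + 5·3 + 4·5 + 2·2 = 76
B: 2·4 + 7·2 + 5·1 + 4·4 + 2·4 = 51
D: 2·2 + 7·4 + 5·6 + 4·1 + 2·1 = 68
C has the highest Borda score (103).

C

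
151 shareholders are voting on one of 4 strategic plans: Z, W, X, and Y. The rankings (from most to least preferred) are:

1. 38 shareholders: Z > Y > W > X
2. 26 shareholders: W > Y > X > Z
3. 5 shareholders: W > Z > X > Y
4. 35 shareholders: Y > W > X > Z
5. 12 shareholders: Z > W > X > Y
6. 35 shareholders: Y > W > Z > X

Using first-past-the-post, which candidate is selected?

First-place votes: Z 50, W 31, X 0, Y 70.
Y has the most first-place votes.

Y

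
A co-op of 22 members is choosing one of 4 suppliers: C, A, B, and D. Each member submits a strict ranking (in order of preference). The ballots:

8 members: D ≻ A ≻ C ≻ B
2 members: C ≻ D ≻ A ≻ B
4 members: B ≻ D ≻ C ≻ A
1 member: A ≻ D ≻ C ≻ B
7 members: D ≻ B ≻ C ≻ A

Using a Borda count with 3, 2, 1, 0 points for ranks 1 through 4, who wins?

C: 8·1 + 2·3 + 4·1 + 1·1 + 7·1 = 26
A: 8·2 + 2·1 + 4·0 + 1·3 + 7·0 = 21
B: 8·0 + 2·0 + 4·3 + 1·0 + 7·2 = 26
D: 8·3 + 2·2 + 4·2 + 1·2 + 7·3 = 59
D has the highest Borda score (59).

D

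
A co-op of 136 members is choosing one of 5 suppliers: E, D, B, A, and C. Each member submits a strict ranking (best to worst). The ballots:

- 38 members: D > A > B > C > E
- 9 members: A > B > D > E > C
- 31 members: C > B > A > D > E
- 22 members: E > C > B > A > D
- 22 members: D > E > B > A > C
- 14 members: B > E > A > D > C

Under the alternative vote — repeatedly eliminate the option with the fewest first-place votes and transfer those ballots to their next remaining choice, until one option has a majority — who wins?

D

Round 1: E 22, D 60, B 14, A 9, C 31. Eliminate A.
Round 2: E 22, D 60, B 23, C 31. Eliminate E.
Round 3: D 60, B 23, C 53. Eliminate B.
Round 4: D 83, C 53. D has a majority.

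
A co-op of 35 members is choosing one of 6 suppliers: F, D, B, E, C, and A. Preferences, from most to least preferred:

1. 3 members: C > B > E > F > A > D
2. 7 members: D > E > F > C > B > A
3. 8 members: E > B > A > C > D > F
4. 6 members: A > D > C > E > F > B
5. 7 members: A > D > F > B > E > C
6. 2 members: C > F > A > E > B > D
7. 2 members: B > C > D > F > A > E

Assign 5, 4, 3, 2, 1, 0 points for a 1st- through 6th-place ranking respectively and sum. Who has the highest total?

F: 3·2 + 7·3 + 8·0 + 6·1 + 7·3 + 2·4 + 2·2 = 66
D: 3·0 + 7·5 + 8·1 + 6·4 + 7·4 + 2·0 + 2·3 = 101
B: 3·4 + 7·1 + 8·4 + 6·0 + 7·2 + 2·1 + 2·5 = 77
E: 3·3 + 7·4 + 8·5 + 6·2 + 7·1 + 2·2 + 2·0 = 100
C: 3·5 + 7·2 + 8·2 + 6·3 + 7·0 + 2·5 + 2·4 = 81
A: 3·1 + 7·0 + 8·3 + 6·5 + 7·5 + 2·3 + 2·1 = 100
D has the highest Borda score (101).

D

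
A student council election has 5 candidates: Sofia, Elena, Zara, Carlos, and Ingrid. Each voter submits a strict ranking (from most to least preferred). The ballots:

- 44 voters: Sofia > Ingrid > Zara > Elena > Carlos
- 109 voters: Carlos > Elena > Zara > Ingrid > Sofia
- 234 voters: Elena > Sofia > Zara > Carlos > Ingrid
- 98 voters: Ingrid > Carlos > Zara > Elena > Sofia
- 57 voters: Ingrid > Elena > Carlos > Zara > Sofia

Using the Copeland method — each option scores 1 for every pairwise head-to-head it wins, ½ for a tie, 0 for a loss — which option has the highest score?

Sofia: beats Zara, Carlos, and Ingrid; loses to Elena → score 3.
Elena: beats Sofia, Zara, Carlos, and Ingrid → score 4.
Zara: beats Carlos and Ingrid; loses to Sofia and Elena → score 2.
Carlos: beats Ingrid; loses to Sofia, Elena, and Zara → score 1.
Ingrid: loses to Sofia, Elena, Zara, and Carlos → score 0.
Elena has the best pairwise record.

Elena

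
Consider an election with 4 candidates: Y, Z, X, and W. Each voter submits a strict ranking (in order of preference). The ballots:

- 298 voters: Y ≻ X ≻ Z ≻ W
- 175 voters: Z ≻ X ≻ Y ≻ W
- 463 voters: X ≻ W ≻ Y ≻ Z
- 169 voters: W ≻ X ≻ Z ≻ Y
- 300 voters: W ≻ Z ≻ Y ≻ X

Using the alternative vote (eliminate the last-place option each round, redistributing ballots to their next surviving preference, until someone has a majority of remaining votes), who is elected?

X

Round 1: Y 298, Z 175, X 463, W 469. Eliminate Z.
Round 2: Y 298, X 638, W 469. Eliminate Y.
Round 3: X 936, W 469. X has a majority.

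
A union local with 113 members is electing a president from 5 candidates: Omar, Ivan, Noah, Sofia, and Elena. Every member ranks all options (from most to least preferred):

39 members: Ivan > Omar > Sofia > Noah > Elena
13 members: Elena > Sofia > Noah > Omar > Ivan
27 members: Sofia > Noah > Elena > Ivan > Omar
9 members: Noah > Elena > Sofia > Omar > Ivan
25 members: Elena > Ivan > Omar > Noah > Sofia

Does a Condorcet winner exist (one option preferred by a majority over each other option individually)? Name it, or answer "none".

Checking pairwise contests:
Ivan beats Omar 91–22.
Elena beats Ivan 74–39.
Omar beats Noah 64–49.
Omar beats Sofia 64–49.
Noah beats Elena 75–38.
Every option loses at least one head-to-head, so there is no Condorcet winner.

none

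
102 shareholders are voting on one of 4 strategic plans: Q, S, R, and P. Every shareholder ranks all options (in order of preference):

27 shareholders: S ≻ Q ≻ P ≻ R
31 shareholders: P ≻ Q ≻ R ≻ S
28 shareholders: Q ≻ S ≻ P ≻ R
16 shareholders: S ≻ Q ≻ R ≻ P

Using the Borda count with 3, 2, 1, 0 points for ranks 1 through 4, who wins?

Q: 27·2 + 31·2 + 28·3 + 16·2 = 232
S: 27·3 + 31·0 + 28·2 + 16·3 = 185
R: 27·0 + 31·1 + 28·0 + 16·1 = 47
P: 27·1 + 31·3 + 28·1 + 16·0 = 148
Q has the highest Borda score (232).

Q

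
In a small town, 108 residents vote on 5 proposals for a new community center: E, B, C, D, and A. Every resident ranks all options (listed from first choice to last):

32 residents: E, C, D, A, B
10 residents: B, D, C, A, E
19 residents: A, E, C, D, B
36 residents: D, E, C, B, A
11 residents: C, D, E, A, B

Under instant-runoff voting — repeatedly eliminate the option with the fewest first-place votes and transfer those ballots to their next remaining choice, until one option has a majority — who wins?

D

Round 1: E 32, B 10, C 11, D 36, A 19. Eliminate B.
Round 2: E 32, C 11, D 46, A 19. Eliminate C.
Round 3: E 32, D 57, A 19. D has a majority.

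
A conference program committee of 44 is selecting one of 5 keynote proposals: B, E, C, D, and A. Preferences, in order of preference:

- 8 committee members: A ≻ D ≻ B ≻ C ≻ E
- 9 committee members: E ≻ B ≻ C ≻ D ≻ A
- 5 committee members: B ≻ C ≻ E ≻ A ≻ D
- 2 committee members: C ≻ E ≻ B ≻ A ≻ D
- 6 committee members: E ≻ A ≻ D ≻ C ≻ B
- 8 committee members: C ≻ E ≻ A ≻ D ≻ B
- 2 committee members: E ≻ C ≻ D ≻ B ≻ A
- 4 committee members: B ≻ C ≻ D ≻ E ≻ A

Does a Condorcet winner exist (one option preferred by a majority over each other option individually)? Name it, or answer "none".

Checking pairwise contests:
E beats B 27–17.
C beats E 27–17.
B beats C 26–18.
E beats D 32–12.
E beats A 36–8.
Every option loses at least one head-to-head, so there is no Condorcet winner.

none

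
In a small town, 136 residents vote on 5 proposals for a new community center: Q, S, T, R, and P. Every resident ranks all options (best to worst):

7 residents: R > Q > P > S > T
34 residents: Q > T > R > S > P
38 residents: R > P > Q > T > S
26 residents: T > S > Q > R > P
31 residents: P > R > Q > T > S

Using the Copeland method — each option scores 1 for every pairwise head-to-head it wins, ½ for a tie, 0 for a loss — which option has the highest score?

Q: beats S and T; loses to R and P → score 2.
S: loses to Q, T, R, and P → score 0.
T: beats S; loses to Q, R, and P → score 1.
R: beats Q, S, T, and P → score 4.
P: beats Q, S, and T; loses to R → score 3.
R has the best pairwise record.

R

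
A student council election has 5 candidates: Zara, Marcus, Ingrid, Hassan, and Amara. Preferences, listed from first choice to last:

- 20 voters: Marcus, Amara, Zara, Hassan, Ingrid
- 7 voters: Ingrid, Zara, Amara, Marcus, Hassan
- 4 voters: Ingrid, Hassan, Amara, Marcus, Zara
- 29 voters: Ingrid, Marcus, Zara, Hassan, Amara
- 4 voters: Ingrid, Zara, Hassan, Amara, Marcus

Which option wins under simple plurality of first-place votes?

First-place votes: Zara 0, Marcus 20, Ingrid 44, Hassan 0, Amara 0.
Ingrid has the most first-place votes.

Ingrid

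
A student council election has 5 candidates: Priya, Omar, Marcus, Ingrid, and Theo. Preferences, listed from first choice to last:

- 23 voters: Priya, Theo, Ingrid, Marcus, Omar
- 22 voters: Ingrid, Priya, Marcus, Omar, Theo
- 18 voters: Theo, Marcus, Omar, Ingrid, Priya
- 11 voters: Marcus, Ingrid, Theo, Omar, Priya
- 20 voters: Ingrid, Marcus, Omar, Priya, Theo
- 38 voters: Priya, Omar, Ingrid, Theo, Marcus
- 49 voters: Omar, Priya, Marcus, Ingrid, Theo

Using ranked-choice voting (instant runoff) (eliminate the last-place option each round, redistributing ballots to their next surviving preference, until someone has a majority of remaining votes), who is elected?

Round 1: Priya 61, Omar 49, Marcus 11, Ingrid 42, Theo 18. Eliminate Marcus.
Round 2: Priya 61, Omar 49, Ingrid 53, Theo 18. Eliminate Theo.
Round 3: Priya 61, Omar 67, Ingrid 53. Eliminate Ingrid.
Round 4: Priya 83, Omar 98. Omar has a majority.

Omar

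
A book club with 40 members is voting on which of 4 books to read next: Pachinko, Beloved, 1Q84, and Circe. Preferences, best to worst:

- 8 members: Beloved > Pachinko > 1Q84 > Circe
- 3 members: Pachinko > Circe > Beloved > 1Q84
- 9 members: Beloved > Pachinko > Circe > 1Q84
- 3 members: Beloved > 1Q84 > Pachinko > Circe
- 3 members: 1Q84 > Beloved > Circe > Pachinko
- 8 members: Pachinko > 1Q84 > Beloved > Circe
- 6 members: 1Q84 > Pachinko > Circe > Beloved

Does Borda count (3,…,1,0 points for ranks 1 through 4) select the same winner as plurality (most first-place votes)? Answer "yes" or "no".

no

Borda — scores: Pachinko 82, Beloved 77, 1Q84 57, Circe 24. Winner: Pachinko.
Plurality — first-place votes: Pachinko 11, Beloved 20, 1Q84 9, Circe 0. Winner: Beloved.
The two methods disagree.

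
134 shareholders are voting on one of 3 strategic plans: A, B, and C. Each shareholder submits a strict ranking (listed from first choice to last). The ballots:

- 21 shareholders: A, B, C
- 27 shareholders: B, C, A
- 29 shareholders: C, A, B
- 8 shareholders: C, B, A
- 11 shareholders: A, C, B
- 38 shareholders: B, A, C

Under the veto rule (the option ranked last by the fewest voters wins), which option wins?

Last-place votes: A 35, B 40, C 59.
A is ranked last by the fewest voters, so A wins.

A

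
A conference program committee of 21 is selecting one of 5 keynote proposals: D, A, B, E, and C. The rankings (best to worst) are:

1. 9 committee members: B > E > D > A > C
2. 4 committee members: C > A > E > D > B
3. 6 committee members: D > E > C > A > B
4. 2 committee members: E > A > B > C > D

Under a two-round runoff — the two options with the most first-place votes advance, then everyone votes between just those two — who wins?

Round 1 first-place votes: D 6, A 0, B 9, E 2, C 4.
B and D advance.
Runoff: B is preferred to D by 11 voters; D by 10.
B wins the runoff.

B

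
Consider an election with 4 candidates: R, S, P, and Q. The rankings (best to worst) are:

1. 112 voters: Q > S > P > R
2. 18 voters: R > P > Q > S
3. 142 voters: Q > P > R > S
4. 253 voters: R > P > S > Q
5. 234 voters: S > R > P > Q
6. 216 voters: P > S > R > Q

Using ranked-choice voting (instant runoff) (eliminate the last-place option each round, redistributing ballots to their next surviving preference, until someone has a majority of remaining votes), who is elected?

Round 1: R 271, S 234, P 216, Q 254. Eliminate P.
Round 2: R 271, S 450, Q 254. Eliminate Q.
Round 3: R 413, S 562. S has a majority.

S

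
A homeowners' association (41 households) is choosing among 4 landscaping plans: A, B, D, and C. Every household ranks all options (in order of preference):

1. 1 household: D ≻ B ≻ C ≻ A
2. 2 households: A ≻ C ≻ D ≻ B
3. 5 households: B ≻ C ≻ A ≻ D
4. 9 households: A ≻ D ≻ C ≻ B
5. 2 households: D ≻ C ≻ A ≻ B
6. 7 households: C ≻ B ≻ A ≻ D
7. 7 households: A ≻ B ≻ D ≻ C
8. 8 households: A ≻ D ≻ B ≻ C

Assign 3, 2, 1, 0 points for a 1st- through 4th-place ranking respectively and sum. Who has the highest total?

A

A: 1·0 + 2·3 + 5·1 + 9·3 + 2·1 + 7·1 + 7·3 + 8·3 = 92
B: 1·2 + 2·0 + 5·3 + 9·0 + 2·0 + 7·2 + 7·2 + 8·1 = 53
D: 1·3 + 2·1 + 5·0 + 9·2 + 2·3 + 7·0 + 7·1 + 8·2 = 52
C: 1·1 + 2·2 + 5·2 + 9·1 + 2·2 + 7·3 + 7·0 + 8·0 = 49
A has the highest Borda score (92).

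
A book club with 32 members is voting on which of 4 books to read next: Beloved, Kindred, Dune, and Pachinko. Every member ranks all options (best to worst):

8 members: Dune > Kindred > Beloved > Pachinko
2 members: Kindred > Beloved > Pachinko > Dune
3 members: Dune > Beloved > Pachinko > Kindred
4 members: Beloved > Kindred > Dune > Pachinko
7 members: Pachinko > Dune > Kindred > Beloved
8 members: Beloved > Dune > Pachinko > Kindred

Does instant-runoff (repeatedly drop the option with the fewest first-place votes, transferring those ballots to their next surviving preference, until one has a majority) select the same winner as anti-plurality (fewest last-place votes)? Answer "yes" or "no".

Instant-runoff — R1 Beloved 12, Kindred 2, Dune 11, Pachinko 7 (Kindred out); R2 Beloved 14, Dune 11, Pachinko 7 (Pachinko out); R3 Beloved 14, Dune 18 (Dune winner). Winner: Dune.
Anti-plurality — last-place votes: Beloved 7, Kindred 11, Dune 2, Pachinko 12. Winner: Dune.
The two methods agree.

yes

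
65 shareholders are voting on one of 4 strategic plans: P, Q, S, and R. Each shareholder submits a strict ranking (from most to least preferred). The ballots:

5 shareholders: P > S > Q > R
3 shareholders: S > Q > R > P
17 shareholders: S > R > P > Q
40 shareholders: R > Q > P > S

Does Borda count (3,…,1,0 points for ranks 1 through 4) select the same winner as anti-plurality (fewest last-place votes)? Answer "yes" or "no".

no

Borda — scores: P 72, Q 91, S 70, R 157. Winner: R.
Anti-plurality — last-place votes: P 3, Q 17, S 40, R 5. Winner: P.
The two methods disagree.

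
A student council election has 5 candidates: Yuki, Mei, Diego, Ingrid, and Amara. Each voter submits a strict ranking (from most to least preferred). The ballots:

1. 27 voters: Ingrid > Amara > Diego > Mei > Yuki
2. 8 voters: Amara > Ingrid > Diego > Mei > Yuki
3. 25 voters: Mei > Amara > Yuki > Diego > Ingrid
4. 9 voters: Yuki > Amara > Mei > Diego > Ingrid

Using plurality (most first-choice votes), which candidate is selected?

Ingrid

First-place votes: Yuki 9, Mei 25, Diego 0, Ingrid 27, Amara 8.
Ingrid has the most first-place votes.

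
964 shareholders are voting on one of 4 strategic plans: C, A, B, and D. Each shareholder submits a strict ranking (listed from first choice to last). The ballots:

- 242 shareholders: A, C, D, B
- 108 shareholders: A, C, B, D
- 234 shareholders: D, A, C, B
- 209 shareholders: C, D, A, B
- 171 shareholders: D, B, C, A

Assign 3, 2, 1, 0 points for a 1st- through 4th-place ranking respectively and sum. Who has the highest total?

C: 242·2 + 108·2 + 234·1 + 209·3 + 171·1 = 1732
A: 242·3 + 108·3 + 234·2 + 209·1 + 171·0 = 1727
B: 242·0 + 108·1 + 234·0 + 209·0 + 171·2 = 450
D: 242·1 + 108·0 + 234·3 + 209·2 + 171·3 = 1875
D has the highest Borda score (1875).

D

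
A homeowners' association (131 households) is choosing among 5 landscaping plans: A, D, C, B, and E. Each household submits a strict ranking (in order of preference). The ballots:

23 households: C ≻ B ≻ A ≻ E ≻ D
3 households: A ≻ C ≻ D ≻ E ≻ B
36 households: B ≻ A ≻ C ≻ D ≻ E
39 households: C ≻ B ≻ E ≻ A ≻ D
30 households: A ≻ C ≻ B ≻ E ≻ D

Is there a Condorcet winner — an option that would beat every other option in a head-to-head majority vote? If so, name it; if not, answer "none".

none

Checking pairwise contests:
B beats A 98–33.
A beats D 131–0.
A beats C 69–62.
C beats B 95–36.
A beats E 92–39.
Every option loses at least one head-to-head, so there is no Condorcet winner.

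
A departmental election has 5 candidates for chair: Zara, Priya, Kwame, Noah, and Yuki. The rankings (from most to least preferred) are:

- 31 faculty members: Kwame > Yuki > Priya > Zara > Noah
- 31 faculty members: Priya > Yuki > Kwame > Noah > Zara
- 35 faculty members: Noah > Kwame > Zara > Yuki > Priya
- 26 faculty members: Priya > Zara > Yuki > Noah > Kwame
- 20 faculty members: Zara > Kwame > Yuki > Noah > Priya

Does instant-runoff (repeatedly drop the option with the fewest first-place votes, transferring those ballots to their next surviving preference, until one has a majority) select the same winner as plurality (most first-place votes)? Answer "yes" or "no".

Instant-runoff — R1 Zara 20, Priya 57, Kwame 31, Noah 35, Yuki 0 (Yuki out); R2 Zara 20, Priya 57, Kwame 31, Noah 35 (Zara out); R3 Priya 57, Kwame 51, Noah 35 (Noah out); R4 Priya 57, Kwame 86 (Kwame winner). Winner: Kwame.
Plurality — first-place votes: Zara 20, Priya 57, Kwame 31, Noah 35, Yuki 0. Winner: Priya.
The two methods disagree.

no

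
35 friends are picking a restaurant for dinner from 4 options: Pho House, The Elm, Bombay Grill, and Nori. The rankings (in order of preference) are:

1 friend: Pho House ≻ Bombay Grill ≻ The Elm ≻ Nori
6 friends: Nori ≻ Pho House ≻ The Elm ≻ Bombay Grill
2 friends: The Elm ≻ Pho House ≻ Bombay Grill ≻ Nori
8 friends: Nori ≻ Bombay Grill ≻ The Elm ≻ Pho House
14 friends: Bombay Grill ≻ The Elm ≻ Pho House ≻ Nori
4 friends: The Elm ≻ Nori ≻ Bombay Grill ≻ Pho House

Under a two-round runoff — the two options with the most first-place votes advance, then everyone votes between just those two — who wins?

Nori

Round 1 first-place votes: Pho House 1, The Elm 6, Bombay Grill 14, Nori 14.
Nori and Bombay Grill advance.
Runoff: Nori is preferred to Bombay Grill by 18 voters; Bombay Grill by 17.
Nori wins the runoff.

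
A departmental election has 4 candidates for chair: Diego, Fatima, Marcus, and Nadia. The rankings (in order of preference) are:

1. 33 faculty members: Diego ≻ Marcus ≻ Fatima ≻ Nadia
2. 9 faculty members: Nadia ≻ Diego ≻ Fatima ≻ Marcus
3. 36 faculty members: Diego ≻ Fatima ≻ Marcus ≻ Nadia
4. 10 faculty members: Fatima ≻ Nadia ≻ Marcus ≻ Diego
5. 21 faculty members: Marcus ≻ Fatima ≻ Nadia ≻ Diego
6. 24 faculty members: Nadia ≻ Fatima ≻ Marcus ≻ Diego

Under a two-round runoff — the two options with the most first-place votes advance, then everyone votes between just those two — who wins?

Diego

Round 1 first-place votes: Diego 69, Fatima 10, Marcus 21, Nadia 33.
Diego and Nadia advance.
Runoff: Diego is preferred to Nadia by 69 voters; Nadia by 64.
Diego wins the runoff.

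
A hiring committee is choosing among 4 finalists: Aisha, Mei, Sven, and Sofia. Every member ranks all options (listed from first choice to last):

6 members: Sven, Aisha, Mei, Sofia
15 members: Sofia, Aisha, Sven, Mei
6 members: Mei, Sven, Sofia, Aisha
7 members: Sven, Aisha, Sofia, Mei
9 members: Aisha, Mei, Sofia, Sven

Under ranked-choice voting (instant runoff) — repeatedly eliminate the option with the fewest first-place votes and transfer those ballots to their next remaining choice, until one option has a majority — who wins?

Sofia

Round 1: Aisha 9, Mei 6, Sven 13, Sofia 15. Eliminate Mei.
Round 2: Aisha 9, Sven 19, Sofia 15. Eliminate Aisha.
Round 3: Sven 19, Sofia 24. Sofia has a majority.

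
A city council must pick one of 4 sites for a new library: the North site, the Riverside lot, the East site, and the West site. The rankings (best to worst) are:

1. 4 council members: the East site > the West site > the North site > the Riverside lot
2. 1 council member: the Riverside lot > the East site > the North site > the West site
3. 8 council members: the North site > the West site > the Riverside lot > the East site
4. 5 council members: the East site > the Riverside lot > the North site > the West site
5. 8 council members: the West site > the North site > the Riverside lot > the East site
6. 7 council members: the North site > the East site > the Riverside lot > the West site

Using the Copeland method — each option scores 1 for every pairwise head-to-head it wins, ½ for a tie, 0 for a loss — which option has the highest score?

the North site: beats the Riverside lot, the East site, and the West site → score 3.
the Riverside lot: beats the East site; loses to the North site and the West site → score 1.
the East site: beats the West site; loses to the North site and the Riverside lot → score 1.
the West site: beats the Riverside lot; loses to the North site and the East site → score 1.
the North site has the best pairwise record.

the North site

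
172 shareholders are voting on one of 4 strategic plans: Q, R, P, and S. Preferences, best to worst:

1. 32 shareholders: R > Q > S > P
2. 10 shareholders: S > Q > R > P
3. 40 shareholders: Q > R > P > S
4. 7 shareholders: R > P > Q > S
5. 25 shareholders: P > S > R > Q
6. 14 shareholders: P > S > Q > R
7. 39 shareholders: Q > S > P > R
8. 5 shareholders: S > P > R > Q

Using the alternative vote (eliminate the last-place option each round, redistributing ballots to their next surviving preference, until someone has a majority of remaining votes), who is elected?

Q

Round 1: Q 79, R 39, P 39, S 15. Eliminate S.
Round 2: Q 89, R 39, P 44. Q has a majority.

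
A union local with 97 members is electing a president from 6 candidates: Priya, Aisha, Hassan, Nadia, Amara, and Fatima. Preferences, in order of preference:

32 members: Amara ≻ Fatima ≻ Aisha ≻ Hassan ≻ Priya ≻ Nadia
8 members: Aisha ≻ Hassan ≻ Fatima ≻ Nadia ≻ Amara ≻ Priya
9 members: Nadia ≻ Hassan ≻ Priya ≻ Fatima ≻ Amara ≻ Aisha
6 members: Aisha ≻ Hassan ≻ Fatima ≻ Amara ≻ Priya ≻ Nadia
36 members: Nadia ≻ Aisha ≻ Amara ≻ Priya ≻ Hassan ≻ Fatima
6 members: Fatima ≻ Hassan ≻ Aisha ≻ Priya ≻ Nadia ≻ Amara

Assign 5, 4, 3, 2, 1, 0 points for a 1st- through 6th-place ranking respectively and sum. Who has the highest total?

Aisha

Priya: 32·1 + 8·0 + 9·3 + 6·1 + 36·2 + 6·2 = 149
Aisha: 32·3 + 8·5 + 9·0 + 6·5 + 36·4 + 6·3 = 328
Hassan: 32·2 + 8·4 + 9·4 + 6·4 + 36·1 + 6·4 = 216
Nadia: 32·0 + 8·2 + 9·5 + 6·0 + 36·5 + 6·1 = 247
Amara: 32·5 + 8·1 + 9·1 + 6·2 + 36·3 + 6·0 = 297
Fatima: 32·4 + 8·3 + 9·2 + 6·3 + 36·0 + 6·5 = 218
Aisha has the highest Borda score (328).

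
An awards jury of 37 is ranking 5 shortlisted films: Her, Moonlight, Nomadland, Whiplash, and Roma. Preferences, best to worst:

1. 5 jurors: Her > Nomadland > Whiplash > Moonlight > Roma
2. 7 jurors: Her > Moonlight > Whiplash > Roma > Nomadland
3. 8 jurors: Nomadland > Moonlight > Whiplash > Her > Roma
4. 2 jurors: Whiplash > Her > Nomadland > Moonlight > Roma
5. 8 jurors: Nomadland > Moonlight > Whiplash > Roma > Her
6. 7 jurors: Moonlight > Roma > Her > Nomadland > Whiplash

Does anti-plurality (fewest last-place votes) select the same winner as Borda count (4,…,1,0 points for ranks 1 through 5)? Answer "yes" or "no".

Anti-plurality — last-place votes: Her 8, Moonlight 0, Nomadland 7, Whiplash 7, Roma 15. Winner: Moonlight.
Borda — scores: Her 76, Moonlight 104, Nomadland 90, Whiplash 64, Roma 36. Winner: Moonlight.
The two methods agree.

yes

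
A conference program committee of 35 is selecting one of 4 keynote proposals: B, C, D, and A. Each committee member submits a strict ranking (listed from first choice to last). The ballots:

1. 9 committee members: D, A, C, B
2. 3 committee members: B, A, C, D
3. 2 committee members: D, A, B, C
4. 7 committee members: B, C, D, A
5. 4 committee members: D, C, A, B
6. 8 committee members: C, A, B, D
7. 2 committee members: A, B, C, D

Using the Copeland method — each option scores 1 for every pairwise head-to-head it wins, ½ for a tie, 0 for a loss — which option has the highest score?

C

B: beats D; loses to C and A → score 1.
C: beats B, D, and A → score 3.
D: beats A; loses to B and C → score 1.
A: beats B; loses to C and D → score 1.
C has the best pairwise record.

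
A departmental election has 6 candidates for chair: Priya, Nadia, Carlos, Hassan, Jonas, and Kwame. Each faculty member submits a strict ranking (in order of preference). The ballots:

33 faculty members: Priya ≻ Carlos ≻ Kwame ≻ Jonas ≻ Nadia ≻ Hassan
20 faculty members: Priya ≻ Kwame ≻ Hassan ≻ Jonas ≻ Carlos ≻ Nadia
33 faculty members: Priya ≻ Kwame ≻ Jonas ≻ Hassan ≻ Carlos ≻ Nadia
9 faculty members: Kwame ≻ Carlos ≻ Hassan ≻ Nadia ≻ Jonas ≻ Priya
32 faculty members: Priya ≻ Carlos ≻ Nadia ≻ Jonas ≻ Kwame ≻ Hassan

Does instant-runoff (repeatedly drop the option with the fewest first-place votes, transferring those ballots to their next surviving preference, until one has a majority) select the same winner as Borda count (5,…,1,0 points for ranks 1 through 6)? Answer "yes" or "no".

yes

Instant-runoff — R1 Priya 118, Nadia 0, Carlos 0, Hassan 0, Jonas 0, Kwame 9 (Priya winner). Winner: Priya.
Borda — scores: Priya 590, Nadia 147, Carlos 349, Hassan 153, Jonas 278, Kwame 388. Winner: Priya.
The two methods agree.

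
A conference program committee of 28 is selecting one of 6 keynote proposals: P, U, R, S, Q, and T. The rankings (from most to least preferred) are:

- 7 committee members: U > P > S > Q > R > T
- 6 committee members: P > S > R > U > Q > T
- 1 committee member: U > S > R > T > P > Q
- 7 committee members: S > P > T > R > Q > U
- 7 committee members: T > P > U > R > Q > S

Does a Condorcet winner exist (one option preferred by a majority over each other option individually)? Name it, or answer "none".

P vs U: 20–8 for P.
P vs R: 27–1 for P.
P vs S: 20–8 for P.
P vs Q: 28–0 for P.
P vs T: 20–8 for P.
P beats every other option head-to-head.

P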